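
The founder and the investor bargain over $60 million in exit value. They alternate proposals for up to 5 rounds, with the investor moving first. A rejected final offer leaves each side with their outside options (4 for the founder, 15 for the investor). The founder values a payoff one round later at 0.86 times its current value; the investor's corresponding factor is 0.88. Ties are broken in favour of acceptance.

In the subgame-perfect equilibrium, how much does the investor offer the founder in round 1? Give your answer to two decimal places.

Round 5 (the investor proposes): the founder gets 4 if talks fail, so the investor offers 4 and keeps 56.
Round 4 (the founder proposes): the investor can get 56 next round, worth 0.88 × 56 = 49.28 now. The founder offers 49.28 and keeps 60 − 49.28 = 10.72.
Round 3 (the investor proposes): the founder can get 10.72 next round, worth 0.86 × 10.72 = 9.2192 now, so the investor offers 9.2192, keeping 50.7808.
Round 2 (the founder proposes): the investor can get 50.7808 next round, worth 0.88 × 50.7808 = 44.687104 now. The founder offers 44.687104 and keeps 60 − 44.687104 = 15.312896.
Round 1 (the investor proposes): the founder can get 15.312896 next round, worth 0.86 × 15.312896 = 13.16909056 now, so the investor offers 13.16909056, keeping 46.83090944.

13.17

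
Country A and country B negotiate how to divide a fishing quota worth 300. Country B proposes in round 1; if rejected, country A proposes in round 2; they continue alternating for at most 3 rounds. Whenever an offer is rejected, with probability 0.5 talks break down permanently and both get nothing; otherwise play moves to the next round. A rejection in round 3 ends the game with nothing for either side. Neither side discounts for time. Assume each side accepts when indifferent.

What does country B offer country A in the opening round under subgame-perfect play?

Round 3 (country B proposes): country A will accept anything ≥ 0, so country B offers 0 and keeps 300.
Round 2 (country A proposes): rejecting gives country B an expected 0.5 × 300 = 150. Country A offers 150 and keeps 300 − 150 = 150.
Round 1 (country B proposes): rejecting gives country A an expected 0.5 × 150 = 75. Country B offers 75 and keeps 300 − 75 = 225.

75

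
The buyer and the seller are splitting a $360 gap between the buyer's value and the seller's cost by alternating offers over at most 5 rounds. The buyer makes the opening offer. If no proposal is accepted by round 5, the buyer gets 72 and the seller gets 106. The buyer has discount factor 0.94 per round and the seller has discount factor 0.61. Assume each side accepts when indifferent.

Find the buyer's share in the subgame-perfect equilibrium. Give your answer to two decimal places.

Work backward from the last round.
Round 5 (the buyer proposes): the seller gets 106 if talks fail, so the buyer offers 106 and keeps 254.
Round 4 (the seller proposes): the buyer can get 254 next round, worth 0.94 × 254 = 238.76 now, so the seller offers 238.76, keeping 121.24.
Round 3 (the buyer proposes): the seller can get 121.24 next round, worth 0.61 × 121.24 = 73.9564 now. The buyer offers 73.9564 and keeps 360 − 73.9564 = 286.0436.
Round 2 (the seller proposes): the buyer can get 286.0436 next round, worth 0.94 × 286.0436 = 268.880984 now, so the seller offers 268.880984, keeping 91.119016.
Round 1 (the buyer proposes): the seller can get 91.119016 next round, worth 0.61 × 91.119016 = 55.58259976 now, so the buyer offers 55.58259976, keeping 304.41740024.

304.42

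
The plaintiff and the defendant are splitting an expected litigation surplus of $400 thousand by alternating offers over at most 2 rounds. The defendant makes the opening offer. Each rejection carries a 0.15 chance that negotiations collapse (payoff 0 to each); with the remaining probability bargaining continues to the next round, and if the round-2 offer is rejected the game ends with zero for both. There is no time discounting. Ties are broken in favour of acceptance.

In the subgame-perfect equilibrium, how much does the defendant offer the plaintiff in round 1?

340

Round 2 (the plaintiff proposes): rejection yields 0 for the defendant; the plaintiff offers 0 and keeps 400.
Round 1 (the defendant proposes): rejecting gives the plaintiff an expected 0.85 × 400 = 340; the defendant offers that and keeps 60.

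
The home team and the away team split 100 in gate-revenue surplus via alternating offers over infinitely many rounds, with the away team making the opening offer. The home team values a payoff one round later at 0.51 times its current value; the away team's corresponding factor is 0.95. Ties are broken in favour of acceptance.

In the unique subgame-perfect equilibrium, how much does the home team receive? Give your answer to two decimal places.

4.95

In a stationary SPE each proposer offers the other exactly their discounted continuation value.
If the away team keeps x when proposing and the home team keeps y when proposing, then x = 100 − 0.51y and y = 100 − 0.95x.
Solving: x = 100(1 − 0.51) / (1 − 0.95·0.51) = 49 / 0.5155 ≈ 95.0533.
The home team gets 100 − 95.0533 ≈ 4.9467.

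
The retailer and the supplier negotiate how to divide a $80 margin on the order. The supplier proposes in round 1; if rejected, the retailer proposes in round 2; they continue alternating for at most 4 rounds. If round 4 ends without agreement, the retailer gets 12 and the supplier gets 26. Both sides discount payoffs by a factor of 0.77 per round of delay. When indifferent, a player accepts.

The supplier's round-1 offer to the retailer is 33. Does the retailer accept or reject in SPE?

Reject

Work out the retailer's continuation value if the offer is rejected.
Round 4 (the retailer proposes): the supplier gets 26 if talks fail, so the retailer offers 26 and keeps 54.
Round 3 (the supplier proposes): the retailer can get 54 next round, worth 0.77 × 54 = 41.58 now; the supplier offers that and keeps 38.42.
Round 2 (the retailer proposes): the supplier can get 38.42 next round, worth 0.77 × 38.42 = 29.5834 now. The retailer offers 29.5834 and keeps 80 − 29.5834 = 50.4166.
So by rejecting in round 1, the retailer gets 50.4166 next round, worth 0.77 × 50.4166 = 38.820782 now.
Offer 33 < 38.820782, so the retailer rejects.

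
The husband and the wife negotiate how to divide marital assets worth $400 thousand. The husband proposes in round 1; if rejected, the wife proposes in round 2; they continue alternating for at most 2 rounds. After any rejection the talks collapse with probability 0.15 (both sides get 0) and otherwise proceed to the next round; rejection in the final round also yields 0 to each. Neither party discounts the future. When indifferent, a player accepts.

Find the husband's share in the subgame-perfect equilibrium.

60

By backward induction:
Round 2 (the wife proposes): rejection yields 0 for the husband; the wife offers 0 and keeps 400.
Round 1 (the husband proposes): rejecting gives the wife an expected 0.85 × 400 = 340. The husband offers 340 and keeps 400 − 340 = 60.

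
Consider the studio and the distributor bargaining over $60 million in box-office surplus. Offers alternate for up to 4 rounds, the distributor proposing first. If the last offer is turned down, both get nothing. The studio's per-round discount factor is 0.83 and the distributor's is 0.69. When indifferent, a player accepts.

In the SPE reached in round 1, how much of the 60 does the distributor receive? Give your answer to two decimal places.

Solve by backward induction from round 4.
Round 4 (the studio proposes): rejection yields 0 for the distributor; the studio offers 0 and keeps 60.
Round 3 (the distributor proposes): the studio can get 60 next round, worth 0.83 × 60 = 49.8 now, so the distributor offers 49.8, keeping 10.2.
Round 2 (the studio proposes): the distributor can get 10.2 next round, worth 0.69 × 10.2 = 7.038 now. The studio offers 7.038 and keeps 60 − 7.038 = 52.962.
Round 1 (the distributor proposes): the studio can get 52.962 next round, worth 0.83 × 52.962 = 43.95846 now; the distributor offers that and keeps 16.04154.

16.04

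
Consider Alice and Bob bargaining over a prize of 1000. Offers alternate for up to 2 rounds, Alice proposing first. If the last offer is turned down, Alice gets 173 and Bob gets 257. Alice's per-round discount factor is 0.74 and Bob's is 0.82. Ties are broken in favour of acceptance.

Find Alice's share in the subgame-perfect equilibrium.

321.86

Round 2 (Bob proposes): Alice gets 173 if talks fail, so Bob offers 173 and keeps 827.
Round 1 (Alice proposes): Bob can get 827 next round, worth 0.82 × 827 = 678.14 now, so Alice offers 678.14, keeping 321.86.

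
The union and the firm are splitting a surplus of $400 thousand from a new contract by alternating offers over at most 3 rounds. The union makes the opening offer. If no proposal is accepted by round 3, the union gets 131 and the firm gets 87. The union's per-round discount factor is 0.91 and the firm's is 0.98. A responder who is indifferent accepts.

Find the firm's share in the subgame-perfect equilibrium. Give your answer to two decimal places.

112.87

Round 3 (the union proposes): the firm gets 87 if talks fail, so the union offers 87 and keeps 313.
Round 2 (the firm proposes): the union can get 313 next round, worth 0.91 × 313 = 284.83 now. The firm offers 284.83 and keeps 400 − 284.83 = 115.17.
Round 1 (the union proposes): the firm can get 115.17 next round, worth 0.98 × 115.17 = 112.8666 now; the union offers that and keeps 287.1334.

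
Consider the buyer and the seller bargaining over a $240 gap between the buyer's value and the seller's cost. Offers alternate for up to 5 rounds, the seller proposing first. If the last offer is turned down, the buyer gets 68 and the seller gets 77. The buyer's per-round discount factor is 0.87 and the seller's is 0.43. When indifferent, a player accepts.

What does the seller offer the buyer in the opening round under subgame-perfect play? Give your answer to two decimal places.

173.06

Round 5 (the seller proposes): the buyer gets 68 if talks fail, so the seller offers 68 and keeps 172.
Round 4 (the buyer proposes): the seller can get 172 next round, worth 0.43 × 172 = 73.96 now; the buyer offers that and keeps 166.04.
Round 3 (the seller proposes): the buyer can get 166.04 next round, worth 0.87 × 166.04 = 144.4548 now; the seller offers that and keeps 95.5452.
Round 2 (the buyer proposes): the seller can get 95.5452 next round, worth 0.43 × 95.5452 = 41.084436 now, so the buyer offers 41.084436, keeping 198.915564.
Round 1 (the seller proposes): the buyer can get 198.915564 next round, worth 0.87 × 198.915564 = 173.05654068 now. The seller offers 173.05654068 and keeps 240 − 173.05654068 = 66.94345932.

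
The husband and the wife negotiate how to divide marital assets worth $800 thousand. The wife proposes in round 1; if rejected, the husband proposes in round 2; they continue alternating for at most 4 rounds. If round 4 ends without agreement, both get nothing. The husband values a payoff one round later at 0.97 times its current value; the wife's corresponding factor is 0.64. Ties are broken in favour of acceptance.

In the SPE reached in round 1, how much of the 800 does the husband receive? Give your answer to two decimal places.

761.10

By backward induction:
Round 4 (the husband proposes): rejection yields 0 for the wife; the husband offers 0 and keeps 800.
Round 3 (the wife proposes): the husband can get 800 next round, worth 0.97 × 800 = 776 now. The wife offers 776 and keeps 800 − 776 = 24.
Round 2 (the husband proposes): the wife can get 24 next round, worth 0.64 × 24 = 15.36 now; the husband offers that and keeps 784.64.
Round 1 (the wife proposes): the husband can get 784.64 next round, worth 0.97 × 784.64 = 761.1008 now. The wife offers 761.1008 and keeps 800 − 761.1008 = 38.8992.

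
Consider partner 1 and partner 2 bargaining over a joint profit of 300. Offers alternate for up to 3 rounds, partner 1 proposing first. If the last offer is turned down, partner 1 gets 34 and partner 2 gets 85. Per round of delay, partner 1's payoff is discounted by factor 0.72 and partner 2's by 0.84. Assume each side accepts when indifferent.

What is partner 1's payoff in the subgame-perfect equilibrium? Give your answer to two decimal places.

178.03

Work backward from the last round.
Round 3 (partner 1 proposes): partner 2 gets 85 if talks fail, so partner 1 offers 85 and keeps 215.
Round 2 (partner 2 proposes): partner 1 can get 215 next round, worth 0.72 × 215 = 154.8 now. Partner 2 offers 154.8 and keeps 300 − 154.8 = 145.2.
Round 1 (partner 1 proposes): partner 2 can get 145.2 next round, worth 0.84 × 145.2 = 121.968 now, so partner 1 offers 121.968, keeping 178.032.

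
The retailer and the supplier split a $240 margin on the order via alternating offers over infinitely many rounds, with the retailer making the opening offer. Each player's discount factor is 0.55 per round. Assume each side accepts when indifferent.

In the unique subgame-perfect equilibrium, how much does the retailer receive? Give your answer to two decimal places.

154.84

When the retailer proposes, the supplier accepts any offer worth at least 0.55 times what the supplier would get by proposing next round; and vice versa.
This gives x = 240 − 0.55y and y = 240 − 0.55x, where x and y are each side's share when it proposes.
Hence (1 − 0.55·0.55)x = 240(1 − 0.55), i.e. 0.6975·x = 108.
x ≈ 154.8387; the supplier's share is 240 − x ≈ 85.1613.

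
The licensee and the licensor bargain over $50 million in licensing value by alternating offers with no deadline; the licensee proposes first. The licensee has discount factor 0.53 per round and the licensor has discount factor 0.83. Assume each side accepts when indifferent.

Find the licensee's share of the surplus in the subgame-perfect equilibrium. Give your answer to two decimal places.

15.18

When the licensee proposes, the licensor accepts any offer worth at least 0.83 times what the licensor would get by proposing next round; and vice versa.
This gives x = 50 − 0.83y and y = 50 − 0.53x, where x and y are each side's share when it proposes.
Hence (1 − 0.83·0.53)x = 50(1 − 0.83), i.e. 0.5601·x = 8.5.
x ≈ 15.1759; the licensor's share is 50 − x ≈ 34.8241.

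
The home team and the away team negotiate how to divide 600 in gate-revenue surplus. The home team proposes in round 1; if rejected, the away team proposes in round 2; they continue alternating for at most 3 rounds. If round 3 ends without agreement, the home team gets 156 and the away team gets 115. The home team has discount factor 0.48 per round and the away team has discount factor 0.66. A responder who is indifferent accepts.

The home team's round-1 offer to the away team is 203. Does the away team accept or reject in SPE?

Reject

Work out the away team's continuation value if the offer is rejected.
Round 3 (the home team proposes): the away team gets 115 if talks fail, so the home team offers 115 and keeps 485.
Round 2 (the away team proposes): the home team can get 485 next round, worth 0.48 × 485 = 232.8 now; the away team offers that and keeps 367.2.
So by rejecting in round 1, the away team gets 367.2 next round, worth 0.66 × 367.2 = 242.352 now.
Offer 203 < 242.352, so the away team rejects.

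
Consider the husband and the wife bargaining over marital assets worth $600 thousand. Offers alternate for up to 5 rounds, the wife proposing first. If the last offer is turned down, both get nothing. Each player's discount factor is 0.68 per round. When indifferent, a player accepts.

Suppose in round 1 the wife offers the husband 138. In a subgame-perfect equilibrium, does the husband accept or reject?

Round 5 (the wife proposes): rejection yields 0 for the husband; the wife offers 0 and keeps 600.
Round 4 (the husband proposes): the wife can get 600 next round, worth 0.68 × 600 = 408 now. The husband offers 408 and keeps 600 − 408 = 192.
Round 3 (the wife proposes): the husband can get 192 next round, worth 0.68 × 192 = 130.56 now. The wife offers 130.56 and keeps 600 − 130.56 = 469.44.
Round 2 (the husband proposes): the wife can get 469.44 next round, worth 0.68 × 469.44 = 319.2192 now; the husband offers that and keeps 280.7808.
So by rejecting in round 1, the husband gets 280.7808 next round, worth 0.68 × 280.7808 = 190.930944 now.
Offer 138 < 190.930944, so the husband rejects.

Reject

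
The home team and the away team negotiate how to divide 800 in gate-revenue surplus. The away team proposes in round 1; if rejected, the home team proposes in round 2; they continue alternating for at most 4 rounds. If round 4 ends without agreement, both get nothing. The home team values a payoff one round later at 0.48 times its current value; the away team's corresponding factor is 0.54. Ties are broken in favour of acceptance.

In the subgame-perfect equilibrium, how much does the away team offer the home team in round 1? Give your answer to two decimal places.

276.17

By backward induction:
Round 4 (the home team proposes): rejection yields 0 for the away team; the home team offers 0 and keeps 800.
Round 3 (the away team proposes): the home team can get 800 next round, worth 0.48 × 800 = 384 now. The away team offers 384 and keeps 800 − 384 = 416.
Round 2 (the home team proposes): the away team can get 416 next round, worth 0.54 × 416 = 224.64 now. The home team offers 224.64 and keeps 800 − 224.64 = 575.36.
Round 1 (the away team proposes): the home team can get 575.36 next round, worth 0.48 × 575.36 = 276.1728 now, so the away team offers 276.1728, keeping 523.8272.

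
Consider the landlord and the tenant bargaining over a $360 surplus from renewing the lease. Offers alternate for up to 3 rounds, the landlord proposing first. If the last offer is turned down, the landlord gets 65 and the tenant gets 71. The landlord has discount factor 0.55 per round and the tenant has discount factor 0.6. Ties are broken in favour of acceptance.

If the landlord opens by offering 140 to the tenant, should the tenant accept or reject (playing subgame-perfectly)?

Work out the tenant's continuation value if the offer is rejected.
Round 3 (the landlord proposes): the tenant gets 71 if talks fail, so the landlord offers 71 and keeps 289.
Round 2 (the tenant proposes): the landlord can get 289 next round, worth 0.55 × 289 = 158.95 now, so the tenant offers 158.95, keeping 201.05.
So by rejecting in round 1, the tenant gets 201.05 next round, worth 0.6 × 201.05 = 120.63 now.
Offer 140 ≥ 120.63, so the tenant accepts.

Accept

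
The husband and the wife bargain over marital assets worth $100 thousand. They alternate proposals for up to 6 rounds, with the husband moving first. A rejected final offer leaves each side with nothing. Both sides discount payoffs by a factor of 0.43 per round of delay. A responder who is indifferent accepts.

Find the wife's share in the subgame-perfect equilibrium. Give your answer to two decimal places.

Round 6 (the wife proposes): rejection yields 0 for the husband; the wife offers 0 and keeps 100.
Round 5 (the husband proposes): the wife can get 100 next round, worth 0.43 × 100 = 43 now; the husband offers that and keeps 57.
Round 4 (the wife proposes): the husband can get 57 next round, worth 0.43 × 57 = 24.51 now. The wife offers 24.51 and keeps 100 − 24.51 = 75.49.
Round 3 (the husband proposes): the wife can get 75.49 next round, worth 0.43 × 75.49 = 32.4607 now, so the husband offers 32.4607, keeping 67.5393.
Round 2 (the wife proposes): the husband can get 67.5393 next round, worth 0.43 × 67.5393 = 29.041899 now; the wife offers that and keeps 70.958101.
Round 1 (the husband proposes): the wife can get 70.958101 next round, worth 0.43 × 70.958101 = 30.51198343 now; the husband offers that and keeps 69.48801657.

30.51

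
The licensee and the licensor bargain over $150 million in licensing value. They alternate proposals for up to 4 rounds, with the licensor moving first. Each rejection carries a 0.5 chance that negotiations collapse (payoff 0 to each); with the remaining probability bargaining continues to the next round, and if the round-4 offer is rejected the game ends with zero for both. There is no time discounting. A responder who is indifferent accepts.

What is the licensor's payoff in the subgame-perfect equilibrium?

93.75

Round 4 (the licensee proposes): the licensor will accept anything ≥ 0, so the licensee offers 0 and keeps 150.
Round 3 (the licensor proposes): rejecting gives the licensee an expected 0.5 × 150 = 75; the licensor offers that and keeps 75.
Round 2 (the licensee proposes): rejecting gives the licensor an expected 0.5 × 75 = 37.5, so the licensee offers 37.5, keeping 112.5.
Round 1 (the licensor proposes): rejecting gives the licensee an expected 0.5 × 112.5 = 56.25, so the licensor offers 56.25, keeping 93.75.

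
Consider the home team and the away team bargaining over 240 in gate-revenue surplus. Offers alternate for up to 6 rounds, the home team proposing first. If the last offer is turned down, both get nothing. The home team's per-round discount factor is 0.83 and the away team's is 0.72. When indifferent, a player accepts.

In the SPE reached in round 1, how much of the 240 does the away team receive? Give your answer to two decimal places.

108.64

Round 6 (the away team proposes): the home team will accept anything ≥ 0, so the away team offers 0 and keeps 240.
Round 5 (the home team proposes): the away team can get 240 next round, worth 0.72 × 240 = 172.8 now. The home team offers 172.8 and keeps 240 − 172.8 = 67.2.
Round 4 (the away team proposes): the home team can get 67.2 next round, worth 0.83 × 67.2 = 55.776 now; the away team offers that and keeps 184.224.
Round 3 (the home team proposes): the away team can get 184.224 next round, worth 0.72 × 184.224 = 132.64128 now; the home team offers that and keeps 107.35872.
Round 2 (the away team proposes): the home team can get 107.35872 next round, worth 0.83 × 107.35872 = 89.1077376 now, so the away team offers 89.1077376, keeping 150.8922624.
Round 1 (the home team proposes): the away team can get 150.8922624 next round, worth 0.72 × 150.8922624 = 108.642428928 now, so the home team offers 108.642428928, keeping 131.357571072.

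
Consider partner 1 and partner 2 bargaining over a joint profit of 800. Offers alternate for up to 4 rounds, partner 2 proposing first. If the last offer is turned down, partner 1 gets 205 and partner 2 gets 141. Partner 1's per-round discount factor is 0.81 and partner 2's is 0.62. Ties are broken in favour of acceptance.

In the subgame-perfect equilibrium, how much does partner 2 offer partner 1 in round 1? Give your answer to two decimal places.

514.31

Solve by backward induction from round 4.
Round 4 (partner 1 proposes): partner 2 gets 141 if talks fail, so partner 1 offers 141 and keeps 659.
Round 3 (partner 2 proposes): partner 1 can get 659 next round, worth 0.81 × 659 = 533.79 now; partner 2 offers that and keeps 266.21.
Round 2 (partner 1 proposes): partner 2 can get 266.21 next round, worth 0.62 × 266.21 = 165.0502 now. Partner 1 offers 165.0502 and keeps 800 − 165.0502 = 634.9498.
Round 1 (partner 2 proposes): partner 1 can get 634.9498 next round, worth 0.81 × 634.9498 = 514.309338 now. Partner 2 offers 514.309338 and keeps 800 − 514.309338 = 285.690662.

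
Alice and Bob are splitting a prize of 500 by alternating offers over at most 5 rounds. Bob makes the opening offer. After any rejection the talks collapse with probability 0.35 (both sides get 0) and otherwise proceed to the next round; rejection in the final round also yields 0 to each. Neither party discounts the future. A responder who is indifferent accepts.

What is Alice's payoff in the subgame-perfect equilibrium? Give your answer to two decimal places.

Round 5 (Bob proposes): Alice will accept anything ≥ 0, so Bob offers 0 and keeps 500.
Round 4 (Alice proposes): rejecting gives Bob an expected 0.65 × 500 = 325. Alice offers 325 and keeps 500 − 325 = 175.
Round 3 (Bob proposes): rejecting gives Alice an expected 0.65 × 175 = 113.75; Bob offers that and keeps 386.25.
Round 2 (Alice proposes): rejecting gives Bob an expected 0.65 × 386.25 = 251.0625. Alice offers 251.0625 and keeps 500 − 251.0625 = 248.9375.
Round 1 (Bob proposes): rejecting gives Alice an expected 0.65 × 248.9375 = 161.809375; Bob offers that and keeps 338.190625.

161.81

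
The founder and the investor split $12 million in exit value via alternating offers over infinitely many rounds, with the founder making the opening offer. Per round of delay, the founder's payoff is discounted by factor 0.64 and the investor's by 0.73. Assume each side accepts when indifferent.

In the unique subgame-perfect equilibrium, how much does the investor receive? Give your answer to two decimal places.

5.92

Let x be the founder's share when the founder proposes and y be the investor's share when the investor proposes.
The investor accepts iff offered ≥ 0.73·y, so x = 12 − 0.73y. Symmetrically y = 12 − 0.64x.
Substituting: x = 12 − 0.73(12 − 0.64x), giving x(1 − 0.64·0.73) = 12(1 − 0.73).
So x = 12 × 0.27 / 0.5328 ≈ 6.0811, and the investor receives 12 − x ≈ 5.9189.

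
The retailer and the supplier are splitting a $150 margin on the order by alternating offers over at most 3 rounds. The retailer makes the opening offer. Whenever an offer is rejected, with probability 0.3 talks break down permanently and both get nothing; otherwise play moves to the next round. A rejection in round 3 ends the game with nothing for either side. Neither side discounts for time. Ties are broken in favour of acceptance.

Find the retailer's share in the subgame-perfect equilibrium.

By backward induction:
Round 3 (the retailer proposes): the supplier will accept anything ≥ 0, so the retailer offers 0 and keeps 150.
Round 2 (the supplier proposes): rejecting gives the retailer an expected 0.7 × 150 = 105. The supplier offers 105 and keeps 150 − 105 = 45.
Round 1 (the retailer proposes): rejecting gives the supplier an expected 0.7 × 45 = 31.5. The retailer offers 31.5 and keeps 150 − 31.5 = 118.5.

118.5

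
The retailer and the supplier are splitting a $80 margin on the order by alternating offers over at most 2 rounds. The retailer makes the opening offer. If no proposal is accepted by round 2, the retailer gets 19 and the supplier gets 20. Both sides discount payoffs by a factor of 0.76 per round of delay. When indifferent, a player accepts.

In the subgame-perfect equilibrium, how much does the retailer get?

Work backward from the last round.
Round 2 (the supplier proposes): the retailer gets 19 if talks fail, so the supplier offers 19 and keeps 61.
Round 1 (the retailer proposes): the supplier can get 61 next round, worth 0.76 × 61 = 46.36 now. The retailer offers 46.36 and keeps 80 − 46.36 = 33.64.

33.64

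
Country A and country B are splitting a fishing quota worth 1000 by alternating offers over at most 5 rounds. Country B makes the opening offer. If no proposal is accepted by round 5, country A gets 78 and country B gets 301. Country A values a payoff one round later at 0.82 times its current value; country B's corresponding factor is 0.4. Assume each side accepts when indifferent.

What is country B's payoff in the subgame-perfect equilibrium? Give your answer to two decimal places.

Round 5 (country B proposes): country A gets 78 if talks fail, so country B offers 78 and keeps 922.
Round 4 (country A proposes): country B can get 922 next round, worth 0.4 × 922 = 368.8 now, so country A offers 368.8, keeping 631.2.
Round 3 (country B proposes): country A can get 631.2 next round, worth 0.82 × 631.2 = 517.584 now; country B offers that and keeps 482.416.
Round 2 (country A proposes): country B can get 482.416 next round, worth 0.4 × 482.416 = 192.9664 now, so country A offers 192.9664, keeping 807.0336.
Round 1 (country B proposes): country A can get 807.0336 next round, worth 0.82 × 807.0336 = 661.767552 now, so country B offers 661.767552, keeping 338.232448.

338.23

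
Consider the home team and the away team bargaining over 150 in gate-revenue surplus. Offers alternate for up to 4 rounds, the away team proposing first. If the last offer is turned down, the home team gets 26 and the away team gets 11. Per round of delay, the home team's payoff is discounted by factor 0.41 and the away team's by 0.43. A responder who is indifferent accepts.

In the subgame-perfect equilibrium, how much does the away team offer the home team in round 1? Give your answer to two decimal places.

Work backward from the last round.
Round 4 (the home team proposes): the away team gets 11 if talks fail, so the home team offers 11 and keeps 139.
Round 3 (the away team proposes): the home team can get 139 next round, worth 0.41 × 139 = 56.99 now; the away team offers that and keeps 93.01.
Round 2 (the home team proposes): the away team can get 93.01 next round, worth 0.43 × 93.01 = 39.9943 now; the home team offers that and keeps 110.0057.
Round 1 (the away team proposes): the home team can get 110.0057 next round, worth 0.41 × 110.0057 = 45.102337 now; the away team offers that and keeps 104.897663.

45.10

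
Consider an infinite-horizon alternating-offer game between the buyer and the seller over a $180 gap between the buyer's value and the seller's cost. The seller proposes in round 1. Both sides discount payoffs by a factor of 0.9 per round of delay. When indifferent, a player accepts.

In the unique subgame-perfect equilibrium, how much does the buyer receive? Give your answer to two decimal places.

85.26

When the seller proposes, the buyer accepts any offer worth at least 0.9 times what the buyer would get by proposing next round; and vice versa.
This gives x = 180 − 0.9y and y = 180 − 0.9x, where x and y are each side's share when it proposes.
Hence (1 − 0.9·0.9)x = 180(1 − 0.9), i.e. 0.19·x = 18.
x ≈ 94.7368; the buyer's share is 180 − x ≈ 85.2632.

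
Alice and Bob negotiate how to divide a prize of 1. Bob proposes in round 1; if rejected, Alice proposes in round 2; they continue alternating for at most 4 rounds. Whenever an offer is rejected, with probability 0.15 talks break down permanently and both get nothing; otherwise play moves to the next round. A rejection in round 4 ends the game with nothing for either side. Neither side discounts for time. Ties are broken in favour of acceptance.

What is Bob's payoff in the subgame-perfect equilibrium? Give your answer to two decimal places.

Round 4 (Alice proposes): Bob will accept anything ≥ 0, so Alice offers 0 and keeps 1.
Round 3 (Bob proposes): rejecting gives Alice an expected 0.85 × 1 = 0.85; Bob offers that and keeps 0.15.
Round 2 (Alice proposes): rejecting gives Bob an expected 0.85 × 0.15 = 0.1275, so Alice offers 0.1275, keeping 0.8725.
Round 1 (Bob proposes): rejecting gives Alice an expected 0.85 × 0.8725 = 0.741625, so Bob offers 0.741625, keeping 0.258375.

0.26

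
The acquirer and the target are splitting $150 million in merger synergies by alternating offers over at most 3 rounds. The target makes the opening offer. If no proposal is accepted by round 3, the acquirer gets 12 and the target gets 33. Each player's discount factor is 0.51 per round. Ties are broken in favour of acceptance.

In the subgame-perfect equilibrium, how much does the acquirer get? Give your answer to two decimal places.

Round 3 (the target proposes): the acquirer gets 12 if talks fail, so the target offers 12 and keeps 138.
Round 2 (the acquirer proposes): the target can get 138 next round, worth 0.51 × 138 = 70.38 now, so the acquirer offers 70.38, keeping 79.62.
Round 1 (the target proposes): the acquirer can get 79.62 next round, worth 0.51 × 79.62 = 40.6062 now, so the target offers 40.6062, keeping 109.3938.

40.61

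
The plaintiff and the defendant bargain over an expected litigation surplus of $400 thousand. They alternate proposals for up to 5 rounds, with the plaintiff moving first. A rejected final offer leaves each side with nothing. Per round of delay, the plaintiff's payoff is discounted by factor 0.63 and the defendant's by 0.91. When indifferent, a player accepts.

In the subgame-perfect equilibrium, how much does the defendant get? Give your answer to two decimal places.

By backward induction:
Round 5 (the plaintiff proposes): the defendant will accept anything ≥ 0, so the plaintiff offers 0 and keeps 400.
Round 4 (the defendant proposes): the plaintiff can get 400 next round, worth 0.63 × 400 = 252 now, so the defendant offers 252, keeping 148.
Round 3 (the plaintiff proposes): the defendant can get 148 next round, worth 0.91 × 148 = 134.68 now. The plaintiff offers 134.68 and keeps 400 − 134.68 = 265.32.
Round 2 (the defendant proposes): the plaintiff can get 265.32 next round, worth 0.63 × 265.32 = 167.1516 now, so the defendant offers 167.1516, keeping 232.8484.
Round 1 (the plaintiff proposes): the defendant can get 232.8484 next round, worth 0.91 × 232.8484 = 211.892044 now; the plaintiff offers that and keeps 188.107956.

211.89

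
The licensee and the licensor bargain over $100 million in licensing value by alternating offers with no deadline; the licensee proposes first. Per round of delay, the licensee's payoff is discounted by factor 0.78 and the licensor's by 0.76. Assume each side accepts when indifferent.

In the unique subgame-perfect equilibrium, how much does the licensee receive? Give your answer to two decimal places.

58.94

When the licensee proposes, the licensor accepts any offer worth at least 0.76 times what the licensor would get by proposing next round; and vice versa.
This gives x = 100 − 0.76y and y = 100 − 0.78x, where x and y are each side's share when it proposes.
Hence (1 − 0.76·0.78)x = 100(1 − 0.76), i.e. 0.4072·x = 24.
x ≈ 58.9391; the licensor's share is 100 − x ≈ 41.0609.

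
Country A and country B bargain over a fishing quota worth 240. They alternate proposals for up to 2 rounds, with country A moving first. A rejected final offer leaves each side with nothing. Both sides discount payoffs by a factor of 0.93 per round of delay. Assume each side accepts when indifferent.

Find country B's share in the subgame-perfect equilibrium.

223.2

Round 2 (country B proposes): rejection yields 0 for country A; country B offers 0 and keeps 240.
Round 1 (country A proposes): country B can get 240 next round, worth 0.93 × 240 = 223.2 now; country A offers that and keeps 16.8.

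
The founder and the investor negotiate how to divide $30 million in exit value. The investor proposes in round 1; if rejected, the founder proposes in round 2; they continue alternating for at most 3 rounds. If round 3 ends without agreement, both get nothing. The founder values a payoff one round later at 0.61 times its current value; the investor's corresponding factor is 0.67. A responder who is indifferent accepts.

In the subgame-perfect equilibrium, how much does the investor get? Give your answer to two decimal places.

23.96

Round 3 (the investor proposes): rejection yields 0 for the founder; the investor offers 0 and keeps 30.
Round 2 (the founder proposes): the investor can get 30 next round, worth 0.67 × 30 = 20.1 now. The founder offers 20.1 and keeps 30 − 20.1 = 9.9.
Round 1 (the investor proposes): the founder can get 9.9 next round, worth 0.61 × 9.9 = 6.039 now. The investor offers 6.039 and keeps 30 − 6.039 = 23.961.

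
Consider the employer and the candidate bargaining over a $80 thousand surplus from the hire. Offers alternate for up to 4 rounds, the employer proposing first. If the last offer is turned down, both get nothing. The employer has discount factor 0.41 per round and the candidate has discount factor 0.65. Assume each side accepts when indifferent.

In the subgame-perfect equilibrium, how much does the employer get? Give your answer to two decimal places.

35.46

Round 4 (the candidate proposes): rejection yields 0 for the employer; the candidate offers 0 and keeps 80.
Round 3 (the employer proposes): the candidate can get 80 next round, worth 0.65 × 80 = 52 now; the employer offers that and keeps 28.
Round 2 (the candidate proposes): the employer can get 28 next round, worth 0.41 × 28 = 11.48 now; the candidate offers that and keeps 68.52.
Round 1 (the employer proposes): the candidate can get 68.52 next round, worth 0.65 × 68.52 = 44.538 now. The employer offers 44.538 and keeps 80 − 44.538 = 35.462.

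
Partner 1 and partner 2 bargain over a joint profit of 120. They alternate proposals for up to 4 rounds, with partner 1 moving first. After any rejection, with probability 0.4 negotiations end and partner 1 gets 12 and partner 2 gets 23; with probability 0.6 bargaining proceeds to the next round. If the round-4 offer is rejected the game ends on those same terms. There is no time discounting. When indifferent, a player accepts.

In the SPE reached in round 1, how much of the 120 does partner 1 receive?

By backward induction:
Round 4 (partner 2 proposes): partner 1 gets 12 if talks fail, so partner 2 offers 12 and keeps 108.
Round 3 (partner 1 proposes): rejecting gives partner 2 an expected 0.6 × 108 + 0.4 × 23 = 74. Partner 1 offers 74 and keeps 120 − 74 = 46.
Round 2 (partner 2 proposes): rejecting gives partner 1 an expected 0.6 × 46 + 0.4 × 12 = 32.4; partner 2 offers that and keeps 87.6.
Round 1 (partner 1 proposes): rejecting gives partner 2 an expected 0.6 × 87.6 + 0.4 × 23 = 61.76, so partner 1 offers 61.76, keeping 58.24.

58.24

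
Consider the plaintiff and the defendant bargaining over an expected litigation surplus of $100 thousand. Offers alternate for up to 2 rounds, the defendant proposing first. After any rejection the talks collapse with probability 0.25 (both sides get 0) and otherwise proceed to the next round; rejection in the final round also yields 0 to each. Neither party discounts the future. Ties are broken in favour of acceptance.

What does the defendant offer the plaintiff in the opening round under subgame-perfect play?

75

Round 2 (the plaintiff proposes): the defendant will accept anything ≥ 0, so the plaintiff offers 0 and keeps 100.
Round 1 (the defendant proposes): rejecting gives the plaintiff an expected 0.75 × 100 = 75; the defendant offers that and keeps 25.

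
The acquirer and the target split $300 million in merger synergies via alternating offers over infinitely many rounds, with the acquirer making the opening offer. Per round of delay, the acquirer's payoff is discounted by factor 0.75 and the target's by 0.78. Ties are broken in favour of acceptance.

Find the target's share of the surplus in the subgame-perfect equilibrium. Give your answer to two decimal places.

140.96

When the acquirer proposes, the target accepts any offer worth at least 0.78 times what the target would get by proposing next round; and vice versa.
This gives x = 300 − 0.78y and y = 300 − 0.75x, where x and y are each side's share when it proposes.
Hence (1 − 0.78·0.75)x = 300(1 − 0.78), i.e. 0.415·x = 66.
x ≈ 159.0361; the target's share is 300 − x ≈ 140.9639.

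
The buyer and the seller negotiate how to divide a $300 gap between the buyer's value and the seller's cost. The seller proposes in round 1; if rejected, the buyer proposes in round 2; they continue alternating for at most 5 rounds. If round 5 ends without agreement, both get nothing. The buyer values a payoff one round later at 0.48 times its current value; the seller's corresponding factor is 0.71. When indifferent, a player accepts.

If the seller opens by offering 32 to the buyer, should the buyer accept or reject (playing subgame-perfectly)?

Reject

Round 5 (the seller proposes): rejection yields 0 for the buyer; the seller offers 0 and keeps 300.
Round 4 (the buyer proposes): the seller can get 300 next round, worth 0.71 × 300 = 213 now; the buyer offers that and keeps 87.
Round 3 (the seller proposes): the buyer can get 87 next round, worth 0.48 × 87 = 41.76 now. The seller offers 41.76 and keeps 300 − 41.76 = 258.24.
Round 2 (the buyer proposes): the seller can get 258.24 next round, worth 0.71 × 258.24 = 183.3504 now; the buyer offers that and keeps 116.6496.
So by rejecting in round 1, the buyer gets 116.6496 next round, worth 0.48 × 116.6496 = 55.991808 now.
Offer 32 < 55.991808, so the buyer rejects.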